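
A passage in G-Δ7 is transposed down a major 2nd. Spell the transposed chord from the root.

G down a major 2nd → F. New chord: F minor-major seventh.
root → F
3rd (minor 3rd) → A♭
5th (perfect 5th) → C
7th (major 7th) → E

F, A♭, C, E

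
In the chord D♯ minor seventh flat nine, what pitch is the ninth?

E

D♯ minor seventh flat nine is built on D#; its 9th is a minor 9th above the root.
A second above D uses the letter E, and the minor 9th above D# is E.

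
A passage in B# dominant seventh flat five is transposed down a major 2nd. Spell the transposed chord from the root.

Transposed root: B♯ → A♯ (major 2nd down). So we spell A♯ dominant seventh flat five:
A♯ — root
C𝄪 — major 3rd
E — diminished 5th
G♯ — minor 7th

A♯, C𝄪, E, G♯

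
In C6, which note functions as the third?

E

C6 is built on C; its 3rd is a major 3rd above the root.
A third above C uses the letter E, and the major 3rd above C is E.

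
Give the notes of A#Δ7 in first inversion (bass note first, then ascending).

A#Δ7 = A#–C##–E#–G##; first inversion → third (C##) lowest.

C##, E#, G##, A#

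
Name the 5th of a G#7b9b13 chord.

Root of G#7b9b13 = G#. The 5th is a perfect 5th: G# up a perfect 5th → D#.

D#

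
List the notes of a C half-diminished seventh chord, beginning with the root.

C half-diminished seventh is a half-diminished seventh built on C.
C — root
Eb — minor 3rd
Gb — diminished 5th
Bb — minor 7th

C – Eb – Gb – Bb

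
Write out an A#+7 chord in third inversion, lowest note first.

In root position, A#+7 is A♯–C𝄪–E𝄪–G♯.
Third inversion puts the seventh (G♯) in the bass.

G♯, A♯, C𝄪, E𝄪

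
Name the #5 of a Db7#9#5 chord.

Db7#9#5 is built on D♭; its 5th is an augmented 5th above the root.
A fifth above D uses the letter A, and the augmented 5th above D♭ is A.

A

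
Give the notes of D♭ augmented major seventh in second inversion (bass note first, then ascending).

In root position, D♭ augmented major seventh is D-flat–F–A–C.
Second inversion puts the fifth (A) in the bass.

A  C  D-flat  F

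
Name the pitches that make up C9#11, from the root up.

C9#11 is a dominant ninth sharp eleven built on C.
C — root
E — major 3rd
G — perfect 5th
Bb — minor 7th
D — major 9th
F# — augmented 11th

C  E  G  Bb  D  F#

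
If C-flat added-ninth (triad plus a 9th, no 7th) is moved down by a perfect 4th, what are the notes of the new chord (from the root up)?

A perfect 4th down from C-flat is G-flat, so the new chord is G-flat added-ninth.
Root: G-flat
Major 3rd (3rd): B-flat
Perfect 5th (5th): D-flat
Major 9th (9th): A-flat

G-flat  B-flat  D-flat  A-flat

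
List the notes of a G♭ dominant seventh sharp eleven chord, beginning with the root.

G♭ dominant seventh sharp eleven is a dominant seventh sharp eleven built on Gb.
root → Gb
3rd (major 3rd) → Bb
5th (perfect 5th) → Db
7th (minor 7th) → Fb
11th (augmented 11th) → C

Gb, Bb, Db, Fb, C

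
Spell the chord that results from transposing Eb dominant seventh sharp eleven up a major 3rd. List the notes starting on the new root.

E-flat up a major 3rd → G. New chord: G dominant seventh sharp eleven.
- root: G
- major 3rd: B
- perfect 5th: D
- minor 7th: F
- augmented 11th: C-sharp

G  B  D  F  C-sharp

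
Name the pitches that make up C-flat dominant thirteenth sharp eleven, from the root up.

C♭  E♭  G♭  B𝄫  D♭  F  A♭

C-flat dominant thirteenth sharp eleven is a dominant thirteenth sharp eleven built on C♭.
- root: C♭
- major 3rd: E♭
- perfect 5th: G♭
- minor 7th: B𝄫
- major 9th: D♭
- augmented 11th: F
- major 13th: A♭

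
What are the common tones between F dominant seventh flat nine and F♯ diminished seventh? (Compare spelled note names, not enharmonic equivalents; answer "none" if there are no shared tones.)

F dominant seventh flat nine: F A C E-flat G-flat
F♯ diminished seventh: F-sharp A C E-flat
Common to both → A, C, E-flat.

A  C  E-flat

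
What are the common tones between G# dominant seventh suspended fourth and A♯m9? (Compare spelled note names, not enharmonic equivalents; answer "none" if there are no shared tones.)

G# – C#

G# dominant seventh suspended fourth = G#, C#, D#, F#.
A♯m9 = A#, C#, E#, G#, B#.
Shared: G#, C#.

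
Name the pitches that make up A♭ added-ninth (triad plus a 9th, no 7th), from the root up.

Ab – C – Eb – Bb

A♭ added-ninth is an added-ninth built on Ab.
Root: Ab
Major 3rd (3rd): C
Perfect 5th (5th): Eb
Major 9th (9th): Bb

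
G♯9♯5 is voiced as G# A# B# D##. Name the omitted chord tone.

F#

G♯9♯5 = G#, B#, D##, F#, A#. The voicing lacks the 7th (minor 7th), F#.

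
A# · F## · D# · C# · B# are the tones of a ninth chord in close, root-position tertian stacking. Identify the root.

Stacking in thirds gives B# – D# – F## – A# – C#, so B# is the root — B# minor seventh flat nine.

B#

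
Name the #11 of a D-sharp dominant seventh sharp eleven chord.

D-sharp dominant seventh sharp eleven is built on D-sharp; its 11th is an augmented 11th above the root.
A fourth above D uses the letter G, and the augmented 11th above D-sharp is G-double-sharp.

G-double-sharp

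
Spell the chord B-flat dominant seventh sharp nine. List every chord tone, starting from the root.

B-flat dominant seventh sharp nine: dominant seventh sharp nine on B♭.
- root: B♭
- major 3rd: D
- perfect 5th: F
- minor 7th: A♭
- augmented 9th: C♯

B♭  D  F  A♭  C♯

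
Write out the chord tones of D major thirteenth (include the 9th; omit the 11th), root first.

D, F-sharp, A, C-sharp, E, B

D major thirteenth is a major thirteenth built on D.
- root: D
- major 3rd: F-sharp
- perfect 5th: A
- major 7th: C-sharp
- major 9th: E
- major 13th: B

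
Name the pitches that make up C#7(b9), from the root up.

C#  E#  G#  B  D

C#7(b9): dominant seventh flat nine on C#.
root → C#
3rd (major 3rd) → E#
5th (perfect 5th) → G#
7th (minor 7th) → B
9th (minor 9th) → D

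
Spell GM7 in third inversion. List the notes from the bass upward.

F# – G – B – D

GM7 = G–B–D–F#; third inversion → seventh (F#) lowest.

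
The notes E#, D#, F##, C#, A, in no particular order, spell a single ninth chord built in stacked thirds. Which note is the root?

Arranged so that each adjacent pair is a third by letter name: D# – F## – A – C# – E#.
The bottom of that stack, D#, is the root (this is D# dominant ninth flat five).

D#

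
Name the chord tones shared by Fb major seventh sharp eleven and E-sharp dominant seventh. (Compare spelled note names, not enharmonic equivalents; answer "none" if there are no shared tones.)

none

Fb major seventh sharp eleven: F-flat A-flat C-flat E-flat B-flat
E-sharp dominant seventh: E-sharp G-double-sharp B-sharp D-sharp
Common to both → none.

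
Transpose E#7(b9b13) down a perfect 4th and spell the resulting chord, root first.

B# – D## – F## – A# – C# – G#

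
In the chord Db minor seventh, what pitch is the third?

F♭

Root of Db minor seventh = D♭. The 3rd is a minor 3rd: D♭ up a minor 3rd → F♭.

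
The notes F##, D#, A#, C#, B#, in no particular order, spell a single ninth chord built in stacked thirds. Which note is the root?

B#

Arranged so that each adjacent pair is a third by letter name: B# – D# – F## – A# – C#.
The bottom of that stack, B#, is the root (this is B# minor seventh flat nine).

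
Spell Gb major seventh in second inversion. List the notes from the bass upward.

D-flat, F, G-flat, B-flat

Gb major seventh = G-flat–B-flat–D-flat–F; second inversion → fifth (D-flat) lowest.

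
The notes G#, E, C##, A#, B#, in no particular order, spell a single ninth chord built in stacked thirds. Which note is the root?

A#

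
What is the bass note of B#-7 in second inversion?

F##

B#-7 = B#–D#–F##–A#. Second inversion → fifth in the bass = F##.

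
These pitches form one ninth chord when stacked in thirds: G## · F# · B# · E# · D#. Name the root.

Arranged so that each adjacent pair is a third by letter name: E# – G## – B# – D# – F#.
The bottom of that stack, E#, is the root (this is E# dominant seventh flat nine).

E#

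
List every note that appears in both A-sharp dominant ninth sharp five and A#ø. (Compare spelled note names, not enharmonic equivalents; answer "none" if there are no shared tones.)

A# – G#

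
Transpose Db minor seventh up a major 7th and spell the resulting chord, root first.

C  E♭  G  B♭

D♭ up a major 7th → C. New chord: C minor seventh.
C — root
E♭ — minor 3rd
G — perfect 5th
B♭ — minor 7th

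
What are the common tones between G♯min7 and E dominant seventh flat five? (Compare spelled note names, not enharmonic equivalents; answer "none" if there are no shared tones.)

G♯

G♯min7: G♯ B D♯ F♯
E dominant seventh flat five: E G♯ B♭ D
Common to both → G♯.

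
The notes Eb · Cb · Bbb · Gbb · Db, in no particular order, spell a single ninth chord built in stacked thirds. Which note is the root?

Arranged so that each adjacent pair is a third by letter name: Cb – Eb – Gbb – Bbb – Db.
The bottom of that stack, Cb, is the root (this is Cb dominant ninth flat five).

Cb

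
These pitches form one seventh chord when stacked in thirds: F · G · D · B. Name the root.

Arranged so that each adjacent pair is a third by letter name: G – B – D – F.
The bottom of that stack, G, is the root (this is G dominant seventh).

G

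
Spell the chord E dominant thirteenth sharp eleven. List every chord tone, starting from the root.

E  G#  B  D  F#  A#  C#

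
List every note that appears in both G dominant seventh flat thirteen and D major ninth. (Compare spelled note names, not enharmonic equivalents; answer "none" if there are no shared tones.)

D

G dominant seventh flat thirteen: G B D F E♭
D major ninth: D F♯ A C♯ E
Common to both → D.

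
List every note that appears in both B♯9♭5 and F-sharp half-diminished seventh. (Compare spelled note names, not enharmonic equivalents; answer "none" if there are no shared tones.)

F#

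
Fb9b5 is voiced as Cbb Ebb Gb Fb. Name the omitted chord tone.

Fb9b5 = Fb, Ab, Cbb, Ebb, Gb. The voicing lacks the 3rd (major 3rd), Ab.

Ab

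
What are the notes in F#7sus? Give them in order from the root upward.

Root F♯, quality dominant seventh suspended fourth:
- root: F♯
- perfect 4th: B
- perfect 5th: C♯
- minor 7th: E

F♯  B  C♯  E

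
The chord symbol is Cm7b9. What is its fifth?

G

Cm7b9 is built on C; its 5th is a perfect 5th above the root.
A fifth above C uses the letter G, and the perfect 5th above C is G.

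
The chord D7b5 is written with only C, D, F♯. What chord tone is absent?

A♭

The full D7b5 chord is D, F♯, A♭, C.
Comparing with the voicing, the diminished 5th (5th) — A♭ — is absent.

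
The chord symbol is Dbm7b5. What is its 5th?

Root of Dbm7b5 = Db. The 5th is a diminished 5th: Db up a diminished 5th → Abb.

Abb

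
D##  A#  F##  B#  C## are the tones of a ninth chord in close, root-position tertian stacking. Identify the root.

B#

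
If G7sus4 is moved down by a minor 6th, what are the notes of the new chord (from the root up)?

A minor 6th down from G is B, so the new chord is B dominant seventh suspended fourth.
Root: B
Perfect 4th (4th): E
Perfect 5th (5th): F♯
Minor 7th (7th): A

B – E – F♯ – A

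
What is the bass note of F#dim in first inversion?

F#dim = F#–A–C. First inversion → third in the bass = A.

A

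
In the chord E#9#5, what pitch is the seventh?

D#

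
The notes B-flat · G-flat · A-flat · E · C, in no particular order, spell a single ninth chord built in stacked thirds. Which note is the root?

Stacking in thirds gives A-flat – C – E – G-flat – B-flat, so A-flat is the root — A-flat dominant ninth sharp five.

A-flat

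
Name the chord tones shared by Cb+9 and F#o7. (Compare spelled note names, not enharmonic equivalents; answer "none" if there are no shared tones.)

Cb+9: C♭ E♭ G B𝄫 D♭
F#o7: F♯ A C E♭
Common to both → E♭.

E♭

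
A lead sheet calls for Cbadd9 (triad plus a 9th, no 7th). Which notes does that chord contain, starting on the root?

Cb – Eb – Gb – Db

Cbadd9 is an added-ninth built on Cb.
root → Cb
3rd (major 3rd) → Eb
5th (perfect 5th) → Gb
9th (major 9th) → Db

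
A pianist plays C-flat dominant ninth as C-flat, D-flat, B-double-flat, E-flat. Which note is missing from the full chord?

The full C-flat dominant ninth chord is C-flat, E-flat, G-flat, B-double-flat, D-flat.
Comparing with the voicing, the perfect 5th (5th) — G-flat — is absent.

G-flat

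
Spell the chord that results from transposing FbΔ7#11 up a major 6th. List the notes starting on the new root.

Fb up a major 6th → Db. New chord: Db major seventh sharp eleven.
- root: Db
- major 3rd: F
- perfect 5th: Ab
- major 7th: C
- augmented 11th: G

Db  F  Ab  C  G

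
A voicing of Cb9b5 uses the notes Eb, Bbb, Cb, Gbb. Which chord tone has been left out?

Db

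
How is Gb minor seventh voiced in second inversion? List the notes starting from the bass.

D-flat  F-flat  G-flat  B-double-flat

Gb minor seventh = G-flat–B-double-flat–D-flat–F-flat; second inversion → fifth (D-flat) lowest.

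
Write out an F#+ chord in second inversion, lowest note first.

F#+ = F♯–A♯–C𝄪; second inversion → fifth (C𝄪) lowest.

C𝄪, F♯, A♯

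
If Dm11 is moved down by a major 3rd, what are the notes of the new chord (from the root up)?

A major 3rd down from D is Bb, so the new chord is Bb minor eleventh.
Bb — root
Db — minor 3rd
F — perfect 5th
Ab — minor 7th
C — major 9th
Eb — perfect 11th

Bb, Db, F, Ab, C, Eb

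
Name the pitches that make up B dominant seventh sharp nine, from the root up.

B dominant seventh sharp nine: dominant seventh sharp nine on B.
- root: B
- major 3rd: D-sharp
- perfect 5th: F-sharp
- minor 7th: A
- augmented 9th: C-double-sharp

B, D-sharp, F-sharp, A, C-double-sharp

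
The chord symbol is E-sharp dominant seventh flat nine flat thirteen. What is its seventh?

Root of E-sharp dominant seventh flat nine flat thirteen = E-sharp. The 7th is a minor 7th: E-sharp up a minor 7th → D-sharp.

D-sharp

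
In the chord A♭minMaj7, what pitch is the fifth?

E♭

Root of A♭minMaj7 = A♭. The 5th is a perfect 5th: A♭ up a perfect 5th → E♭.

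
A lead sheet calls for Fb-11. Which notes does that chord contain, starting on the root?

Root Fb, quality minor eleventh:
- root: Fb
- minor 3rd: Abb
- perfect 5th: Cb
- minor 7th: Ebb
- major 9th: Gb
- perfect 11th: Bbb

Fb  Abb  Cb  Ebb  Gb  Bbb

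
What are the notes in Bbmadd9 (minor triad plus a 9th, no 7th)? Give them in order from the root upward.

Root Bb, quality minor added-ninth:
Root: Bb
Minor 3rd (3rd): Db
Perfect 5th (5th): F
Major 9th (9th): C

Bb Db F C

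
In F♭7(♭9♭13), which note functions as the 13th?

F♭7(♭9♭13) is built on Fb; its 13th is a minor 13th above the root.
A sixth above F uses the letter D, and the minor 13th above Fb is Dbb.

Dbb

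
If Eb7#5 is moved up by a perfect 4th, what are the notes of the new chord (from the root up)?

Ab  C  E  Gb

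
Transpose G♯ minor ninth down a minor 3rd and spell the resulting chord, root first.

E-sharp  G-sharp  B-sharp  D-sharp  F-double-sharp

A minor 3rd down from G-sharp is E-sharp, so the new chord is E-sharp minor ninth.
E-sharp — root
G-sharp — minor 3rd
B-sharp — perfect 5th
D-sharp — minor 7th
F-double-sharp — major 9th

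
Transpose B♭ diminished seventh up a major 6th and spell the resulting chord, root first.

G – Bb – Db – Fb

Bb up a major 6th → G. New chord: G diminished seventh.
- root: G
- minor 3rd: Bb
- diminished 5th: Db
- diminished 7th: Fb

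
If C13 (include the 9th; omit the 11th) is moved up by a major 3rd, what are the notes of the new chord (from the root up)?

E, G#, B, D, F#, C#

A major 3rd up from C is E, so the new chord is E dominant thirteenth.
- root: E
- major 3rd: G#
- perfect 5th: B
- minor 7th: D
- major 9th: F#
- major 13th: C#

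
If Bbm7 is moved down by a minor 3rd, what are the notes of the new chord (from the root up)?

G B♭ D F

B♭ down a minor 3rd → G. New chord: G minor seventh.
- root: G
- minor 3rd: B♭
- perfect 5th: D
- minor 7th: F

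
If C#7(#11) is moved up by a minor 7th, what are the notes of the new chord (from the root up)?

B  D#  F#  A  E#

C# up a minor 7th → B. New chord: B dominant seventh sharp eleven.
root → B
3rd (major 3rd) → D#
5th (perfect 5th) → F#
7th (minor 7th) → A
11th (augmented 11th) → E#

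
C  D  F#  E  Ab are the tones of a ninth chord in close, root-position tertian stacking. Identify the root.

D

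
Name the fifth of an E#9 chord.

B#

E#9 is built on E#; its 5th is a perfect 5th above the root.
A fifth above E uses the letter B, and the perfect 5th above E# is B#.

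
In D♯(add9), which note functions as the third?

D♯(add9) is built on D#; its 3rd is a major 3rd above the root.
A third above D uses the letter F, and the major 3rd above D# is F##.

F##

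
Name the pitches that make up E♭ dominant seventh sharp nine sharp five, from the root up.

E-flat – G – B – D-flat – F-sharp

Root E-flat, quality dominant seventh sharp nine sharp five:
- root: E-flat
- major 3rd: G
- augmented 5th: B
- minor 7th: D-flat
- augmented 9th: F-sharp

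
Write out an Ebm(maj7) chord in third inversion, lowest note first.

In root position, Ebm(maj7) is E♭–G♭–B♭–D.
Third inversion puts the seventh (D) in the bass.

D, E♭, G♭, B♭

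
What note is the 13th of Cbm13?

Root of Cbm13 = Cb. The 13th is a major 13th: Cb up a major 13th → Ab.

Ab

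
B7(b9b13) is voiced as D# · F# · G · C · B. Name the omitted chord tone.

A

B7(b9b13) = B, D#, F#, A, C, G. The voicing lacks the 7th (minor 7th), A.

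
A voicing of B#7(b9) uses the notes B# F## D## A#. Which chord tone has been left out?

C#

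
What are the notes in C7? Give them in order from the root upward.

Root C, quality dominant seventh:
- root: C
- major 3rd: E
- perfect 5th: G
- minor 7th: Bb

C, E, G, Bb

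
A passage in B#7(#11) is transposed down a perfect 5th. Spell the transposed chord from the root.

A perfect 5th down from B# is E#, so the new chord is E# dominant seventh sharp eleven.
root → E#
3rd (major 3rd) → G##
5th (perfect 5th) → B#
7th (minor 7th) → D#
11th (augmented 11th) → A##

E#, G##, B#, D#, A##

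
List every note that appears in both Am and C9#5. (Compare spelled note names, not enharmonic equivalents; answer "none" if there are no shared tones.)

C  E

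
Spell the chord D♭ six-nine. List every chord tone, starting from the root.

Root Db, quality six-nine:
- root: Db
- major 3rd: F
- perfect 5th: Ab
- major 6th: Bb
- major 9th: Eb

Db  F  Ab  Bb  Eb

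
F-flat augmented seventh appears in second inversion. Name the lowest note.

F-flat augmented seventh in root position is F♭–A♭–C–E𝄫.
Second inversion places the fifth in the bass, which is C.

C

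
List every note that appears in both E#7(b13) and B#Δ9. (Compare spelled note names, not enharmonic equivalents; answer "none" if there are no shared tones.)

E#7(b13) = E#, G##, B#, D#, C#.
B#Δ9 = B#, D##, F##, A##, C##.
Shared: B#.

B#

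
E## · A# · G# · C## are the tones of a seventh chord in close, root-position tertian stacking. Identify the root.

A#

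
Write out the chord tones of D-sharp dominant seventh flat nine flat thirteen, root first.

D#, F##, A#, C#, E, B

D-sharp dominant seventh flat nine flat thirteen: dominant seventh flat nine flat thirteen on D#.
D# — root
F## — major 3rd
A# — perfect 5th
C# — minor 7th
E — minor 9th
B — minor 13th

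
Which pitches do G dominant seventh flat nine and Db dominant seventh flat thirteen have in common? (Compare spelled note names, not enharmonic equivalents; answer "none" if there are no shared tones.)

G dominant seventh flat nine = G, B, D, F, A-flat.
Db dominant seventh flat thirteen = D-flat, F, A-flat, C-flat, B-double-flat.
Shared: F, A-flat.

F A-flat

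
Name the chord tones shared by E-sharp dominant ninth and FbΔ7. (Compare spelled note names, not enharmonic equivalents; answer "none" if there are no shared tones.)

E-sharp dominant ninth: E# G## B# D# F##
FbΔ7: Fb Ab Cb Eb
Common to both → none.

none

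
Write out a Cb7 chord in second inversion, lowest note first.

G♭, B𝄫, C♭, E♭

In root position, Cb7 is C♭–E♭–G♭–B𝄫.
Second inversion puts the fifth (G♭) in the bass.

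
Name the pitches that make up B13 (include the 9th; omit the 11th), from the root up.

B13: dominant thirteenth on B.
root → B
3rd (major 3rd) → D#
5th (perfect 5th) → F#
7th (minor 7th) → A
9th (major 9th) → C#
13th (major 13th) → G#

B – D# – F# – A – C# – G#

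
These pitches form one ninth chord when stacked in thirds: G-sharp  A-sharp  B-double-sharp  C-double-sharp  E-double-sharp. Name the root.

Arranged so that each adjacent pair is a third by letter name: A-sharp – C-double-sharp – E-double-sharp – G-sharp – B-double-sharp.
The bottom of that stack, A-sharp, is the root (this is A-sharp dominant seventh sharp nine sharp five).

A-sharp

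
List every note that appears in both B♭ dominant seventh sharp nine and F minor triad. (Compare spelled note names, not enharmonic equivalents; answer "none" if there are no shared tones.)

B♭ dominant seventh sharp nine = B-flat, D, F, A-flat, C-sharp.
F minor triad = F, A-flat, C.
Shared: F, A-flat.

F, A-flat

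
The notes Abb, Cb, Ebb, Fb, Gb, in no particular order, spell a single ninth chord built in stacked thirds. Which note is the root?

Fb

Stacking in thirds gives Fb – Abb – Cb – Ebb – Gb, so Fb is the root — Fb minor ninth.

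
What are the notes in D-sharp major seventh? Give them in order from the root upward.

D-sharp major seventh is a major seventh built on D-sharp.
root → D-sharp
3rd (major 3rd) → F-double-sharp
5th (perfect 5th) → A-sharp
7th (major 7th) → C-double-sharp

D-sharp F-double-sharp A-sharp C-double-sharp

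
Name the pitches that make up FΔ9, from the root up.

Root F, quality major ninth:
Root: F
Major 3rd (3rd): A
Perfect 5th (5th): C
Major 7th (7th): E
Major 9th (9th): G

F A C E G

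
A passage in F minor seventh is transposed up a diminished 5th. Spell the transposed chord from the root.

A diminished 5th up from F is C-flat, so the new chord is C-flat minor seventh.
root → C-flat
3rd (minor 3rd) → E-double-flat
5th (perfect 5th) → G-flat
7th (minor 7th) → B-double-flat

C-flat  E-double-flat  G-flat  B-double-flat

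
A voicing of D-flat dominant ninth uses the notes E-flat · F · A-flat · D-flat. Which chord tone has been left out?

C-flat

D-flat dominant ninth = D-flat, F, A-flat, C-flat, E-flat. The voicing lacks the 7th (minor 7th), C-flat.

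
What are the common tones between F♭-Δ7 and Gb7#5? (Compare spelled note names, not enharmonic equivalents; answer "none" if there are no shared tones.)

Fb

F♭-Δ7 = Fb, Abb, Cb, Eb.
Gb7#5 = Gb, Bb, D, Fb.
Shared: Fb.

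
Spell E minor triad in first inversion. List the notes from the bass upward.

G – B – E

E minor triad = E–G–B; first inversion → third (G) lowest.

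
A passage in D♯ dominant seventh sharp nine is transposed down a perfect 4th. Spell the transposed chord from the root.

A perfect 4th down from D♯ is A♯, so the new chord is A♯ dominant seventh sharp nine.
A♯ — root
C𝄪 — major 3rd
E♯ — perfect 5th
G♯ — minor 7th
B𝄪 — augmented 9th

A♯  C𝄪  E♯  G♯  B𝄪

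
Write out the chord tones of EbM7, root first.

Root E♭, quality major seventh:
- root: E♭
- major 3rd: G
- perfect 5th: B♭
- major 7th: D

E♭  G  B♭  D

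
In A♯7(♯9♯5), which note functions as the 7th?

A♯7(♯9♯5) is built on A#; its 7th is a minor 7th above the root.
A seventh above A uses the letter G, and the minor 7th above A# is G#.

G#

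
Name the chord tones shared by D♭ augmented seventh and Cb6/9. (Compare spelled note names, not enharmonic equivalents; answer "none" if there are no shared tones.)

D♭, C♭

D♭ augmented seventh: D♭ F A C♭
Cb6/9: C♭ E♭ G♭ A♭ D♭
Common to both → D♭, C♭.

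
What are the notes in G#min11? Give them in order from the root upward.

G#min11 is a minor eleventh built on G#.
root → G#
3rd (minor 3rd) → B
5th (perfect 5th) → D#
7th (minor 7th) → F#
9th (major 9th) → A#
11th (perfect 11th) → C#

G#, B, D#, F#, A#, C#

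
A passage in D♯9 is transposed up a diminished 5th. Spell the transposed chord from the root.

A diminished 5th up from D# is A, so the new chord is A dominant ninth.
root → A
3rd (major 3rd) → C#
5th (perfect 5th) → E
7th (minor 7th) → G
9th (major 9th) → B

A, C#, E, G, B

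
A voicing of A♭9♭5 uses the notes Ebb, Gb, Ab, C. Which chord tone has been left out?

Bb

The full A♭9♭5 chord is Ab, C, Ebb, Gb, Bb.
Comparing with the voicing, the major 9th (9th) — Bb — is absent.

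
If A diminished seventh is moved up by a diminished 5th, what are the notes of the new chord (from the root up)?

A diminished 5th up from A is Eb, so the new chord is Eb diminished seventh.
Root: Eb
Minor 3rd (3rd): Gb
Diminished 5th (5th): Bbb
Diminished 7th (7th): Dbb

Eb, Gb, Bbb, Dbb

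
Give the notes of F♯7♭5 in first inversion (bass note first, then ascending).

F♯7♭5 = F#–A#–C–E; first inversion → third (A#) lowest.

A#, C, E, F#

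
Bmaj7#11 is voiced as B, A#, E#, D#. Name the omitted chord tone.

F#

Bmaj7#11 = B, D#, F#, A#, E#. The voicing lacks the 5th (perfect 5th), F#.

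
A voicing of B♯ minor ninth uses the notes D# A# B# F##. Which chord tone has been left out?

C##

The full B♯ minor ninth chord is B#, D#, F##, A#, C##.
Comparing with the voicing, the major 9th (9th) — C## — is absent.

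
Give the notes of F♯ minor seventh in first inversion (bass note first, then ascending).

A C# E F#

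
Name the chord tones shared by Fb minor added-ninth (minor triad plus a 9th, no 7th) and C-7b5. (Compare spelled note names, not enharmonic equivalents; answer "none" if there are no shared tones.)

G♭

Fb minor added-ninth: F♭ A𝄫 C♭ G♭
C-7b5: C E♭ G♭ B♭
Common to both → G♭.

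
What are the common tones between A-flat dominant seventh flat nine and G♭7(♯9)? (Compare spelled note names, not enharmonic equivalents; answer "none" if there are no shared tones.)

A-flat dominant seventh flat nine = A♭, C, E♭, G♭, B𝄫.
G♭7(♯9) = G♭, B♭, D♭, F♭, A.
Shared: G♭.

G♭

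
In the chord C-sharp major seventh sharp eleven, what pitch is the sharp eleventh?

F-double-sharp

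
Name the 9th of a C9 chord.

C9 is built on C; its 9th is a major 9th above the root.
A second above C uses the letter D, and the major 9th above C is D.

D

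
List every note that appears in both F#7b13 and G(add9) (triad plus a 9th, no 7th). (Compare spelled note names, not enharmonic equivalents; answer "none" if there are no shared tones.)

F#7b13: F# A# C# E D
G(add9): G B D A
Common to both → D.

D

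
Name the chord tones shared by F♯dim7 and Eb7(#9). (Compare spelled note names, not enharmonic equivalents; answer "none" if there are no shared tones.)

F♯dim7 = F#, A, C, Eb.
Eb7(#9) = Eb, G, Bb, Db, F#.
Shared: F#, Eb.

F# Eb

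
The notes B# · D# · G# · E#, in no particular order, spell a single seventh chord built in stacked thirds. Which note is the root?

Arranged so that each adjacent pair is a third by letter name: E# – G# – B# – D#.
The bottom of that stack, E#, is the root (this is E# minor seventh).

E#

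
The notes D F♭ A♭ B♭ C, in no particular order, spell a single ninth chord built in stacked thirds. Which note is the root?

B♭

Stacking in thirds gives B♭ – D – F♭ – A♭ – C, so B♭ is the root — B♭ dominant ninth flat five.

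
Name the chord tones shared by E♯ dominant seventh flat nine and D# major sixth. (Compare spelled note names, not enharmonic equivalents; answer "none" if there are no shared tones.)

B-sharp D-sharp

E♯ dominant seventh flat nine = E-sharp, G-double-sharp, B-sharp, D-sharp, F-sharp.
D# major sixth = D-sharp, F-double-sharp, A-sharp, B-sharp.
Shared: B-sharp, D-sharp.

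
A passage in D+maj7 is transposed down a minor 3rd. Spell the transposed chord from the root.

A minor 3rd down from D is B, so the new chord is B augmented major seventh.
root → B
3rd (major 3rd) → D♯
5th (augmented 5th) → F𝄪
7th (major 7th) → A♯

B  D♯  F𝄪  A♯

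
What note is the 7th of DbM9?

C

DbM9 is built on Db; its 7th is a major 7th above the root.
A seventh above D uses the letter C, and the major 7th above Db is C.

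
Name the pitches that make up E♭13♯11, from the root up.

E♭13♯11: dominant thirteenth sharp eleven on Eb.
Root: Eb
Major 3rd (3rd): G
Perfect 5th (5th): Bb
Minor 7th (7th): Db
Major 9th (9th): F
Augmented 11th (11th): A
Major 13th (13th): C

Eb – G – Bb – Db – F – A – C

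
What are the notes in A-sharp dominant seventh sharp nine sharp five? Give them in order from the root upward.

A# – C## – E## – G# – B##

Root A#, quality dominant seventh sharp nine sharp five:
- root: A#
- major 3rd: C##
- augmented 5th: E##
- minor 7th: G#
- augmented 9th: B##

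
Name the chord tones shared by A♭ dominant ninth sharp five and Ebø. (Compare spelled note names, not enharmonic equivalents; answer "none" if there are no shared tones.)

A♭ dominant ninth sharp five: A♭ C E G♭ B♭
Ebø: E♭ G♭ B𝄫 D♭
Common to both → G♭.

G♭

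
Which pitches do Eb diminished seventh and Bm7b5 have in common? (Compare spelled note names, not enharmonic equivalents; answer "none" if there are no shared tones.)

none

Eb diminished seventh = Eb, Gb, Bbb, Dbb.
Bm7b5 = B, D, F, A.
Shared: none.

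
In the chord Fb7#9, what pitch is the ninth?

G

Root of Fb7#9 = Fb. The 9th is an augmented 9th: Fb up an augmented 9th → G.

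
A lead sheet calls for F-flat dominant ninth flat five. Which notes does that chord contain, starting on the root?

F-flat, A-flat, C-double-flat, E-double-flat, G-flat

F-flat dominant ninth flat five: dominant ninth flat five on F-flat.
root → F-flat
3rd (major 3rd) → A-flat
5th (diminished 5th) → C-double-flat
7th (minor 7th) → E-double-flat
9th (major 9th) → G-flat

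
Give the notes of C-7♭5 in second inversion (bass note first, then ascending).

Gb – Bb – C – Eb

In root position, C-7♭5 is C–Eb–Gb–Bb.
Second inversion puts the fifth (Gb) in the bass.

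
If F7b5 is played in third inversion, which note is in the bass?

E♭

F7b5 in root position is F–A–C♭–E♭.
Third inversion places the seventh in the bass, which is E♭.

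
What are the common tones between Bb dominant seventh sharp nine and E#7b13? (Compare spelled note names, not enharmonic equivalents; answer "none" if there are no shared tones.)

Bb dominant seventh sharp nine: Bb D F Ab C#
E#7b13: E# G## B# D# C#
Common to both → C#.

C#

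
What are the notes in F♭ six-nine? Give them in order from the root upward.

F-flat A-flat C-flat D-flat G-flat

Root F-flat, quality six-nine:
- root: F-flat
- major 3rd: A-flat
- perfect 5th: C-flat
- major 6th: D-flat
- major 9th: G-flat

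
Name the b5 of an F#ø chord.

Root of F#ø = F#. The 5th is a diminished 5th: F# up a diminished 5th → C.

C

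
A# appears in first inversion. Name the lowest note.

C##

A# in root position is A#–C##–E#.
First inversion places the third in the bass, which is C##.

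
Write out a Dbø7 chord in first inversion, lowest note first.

In root position, Dbø7 is Db–Fb–Abb–Cb.
First inversion puts the third (Fb) in the bass.

Fb  Abb  Cb  Db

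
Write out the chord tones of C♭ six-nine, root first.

C♭ six-nine is a six-nine built on C-flat.
root → C-flat
3rd (major 3rd) → E-flat
5th (perfect 5th) → G-flat
6th (major 6th) → A-flat
9th (major 9th) → D-flat

C-flat, E-flat, G-flat, A-flat, D-flat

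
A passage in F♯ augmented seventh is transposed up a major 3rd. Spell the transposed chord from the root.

A-sharp, C-double-sharp, E-double-sharp, G-sharp

F-sharp up a major 3rd → A-sharp. New chord: A-sharp augmented seventh.
- root: A-sharp
- major 3rd: C-double-sharp
- augmented 5th: E-double-sharp
- minor 7th: G-sharp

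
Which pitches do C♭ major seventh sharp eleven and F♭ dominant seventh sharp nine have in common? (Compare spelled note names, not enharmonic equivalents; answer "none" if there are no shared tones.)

C♭ major seventh sharp eleven = C-flat, E-flat, G-flat, B-flat, F.
F♭ dominant seventh sharp nine = F-flat, A-flat, C-flat, E-double-flat, G.
Shared: C-flat.

C-flat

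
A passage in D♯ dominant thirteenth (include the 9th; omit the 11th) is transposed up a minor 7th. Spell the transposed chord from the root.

A minor 7th up from D-sharp is C-sharp, so the new chord is C-sharp dominant thirteenth.
root → C-sharp
3rd (major 3rd) → E-sharp
5th (perfect 5th) → G-sharp
7th (minor 7th) → B
9th (major 9th) → D-sharp
13th (major 13th) → A-sharp

C-sharp, E-sharp, G-sharp, B, D-sharp, A-sharp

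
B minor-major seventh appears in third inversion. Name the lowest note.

B minor-major seventh = B–D–F-sharp–A-sharp. Third inversion → seventh in the bass = A-sharp.

A-sharp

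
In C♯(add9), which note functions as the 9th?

Root of C♯(add9) = C#. The 9th is a major 9th: C# up a major 9th → D#.

D#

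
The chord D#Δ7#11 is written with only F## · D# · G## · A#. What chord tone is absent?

The full D#Δ7#11 chord is D#, F##, A#, C##, G##.
Comparing with the voicing, the major 7th (7th) — C## — is absent.

C##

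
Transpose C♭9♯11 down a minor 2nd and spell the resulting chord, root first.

A minor 2nd down from C♭ is B♭, so the new chord is B♭ dominant ninth sharp eleven.
root → B♭
3rd (major 3rd) → D
5th (perfect 5th) → F
7th (minor 7th) → A♭
9th (major 9th) → C
11th (augmented 11th) → E

B♭ D F A♭ C E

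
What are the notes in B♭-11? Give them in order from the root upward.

Root Bb, quality minor eleventh:
Bb — root
Db — minor 3rd
F — perfect 5th
Ab — minor 7th
C — major 9th
Eb — perfect 11th

Bb – Db – F – Ab – C – Eb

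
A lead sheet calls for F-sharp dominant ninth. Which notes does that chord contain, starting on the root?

Root F#, quality dominant ninth:
Root: F#
Major 3rd (3rd): A#
Perfect 5th (5th): C#
Minor 7th (7th): E
Major 9th (9th): G#

F#  A#  C#  E  G#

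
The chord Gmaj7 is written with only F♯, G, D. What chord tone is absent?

B

Gmaj7 = G, B, D, F♯. The voicing lacks the 3rd (major 3rd), B.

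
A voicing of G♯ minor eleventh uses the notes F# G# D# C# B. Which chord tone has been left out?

A#

G♯ minor eleventh = G#, B, D#, F#, A#, C#. The voicing lacks the 9th (major 9th), A#.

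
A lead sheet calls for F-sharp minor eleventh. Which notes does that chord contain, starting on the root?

F# A C# E G# B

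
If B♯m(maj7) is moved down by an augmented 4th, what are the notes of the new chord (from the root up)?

Transposed root: B# → F# (augmented 4th down). So we spell F# minor-major seventh:
- root: F#
- minor 3rd: A
- perfect 5th: C#
- major 7th: E#

F# A C# E#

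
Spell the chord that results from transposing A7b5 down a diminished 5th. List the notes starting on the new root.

A down a diminished 5th → D#. New chord: D# dominant seventh flat five.
D# — root
F## — major 3rd
A — diminished 5th
C# — minor 7th

D#, F##, A, C#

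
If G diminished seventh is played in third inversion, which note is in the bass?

F-flat

G diminished seventh in root position is G–B-flat–D-flat–F-flat.
Third inversion places the seventh in the bass, which is F-flat.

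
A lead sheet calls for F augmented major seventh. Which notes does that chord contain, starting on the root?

F augmented major seventh is an augmented major seventh built on F.
F — root
A — major 3rd
C-sharp — augmented 5th
E — major 7th

F – A – C-sharp – E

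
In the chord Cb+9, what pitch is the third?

E♭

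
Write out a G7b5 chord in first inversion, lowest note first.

G7b5 = G–B–Db–F; first inversion → third (B) lowest.

B Db F G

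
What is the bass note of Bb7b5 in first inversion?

D

Bb7b5 in root position is B♭–D–F♭–A♭.
First inversion places the third in the bass, which is D.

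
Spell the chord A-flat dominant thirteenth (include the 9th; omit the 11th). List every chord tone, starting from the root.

A-flat dominant thirteenth is a dominant thirteenth built on A-flat.
- root: A-flat
- major 3rd: C
- perfect 5th: E-flat
- minor 7th: G-flat
- major 9th: B-flat
- major 13th: F

A-flat  C  E-flat  G-flat  B-flat  F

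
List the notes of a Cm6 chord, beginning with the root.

C Eb G A

Cm6: minor sixth on C.
- root: C
- minor 3rd: Eb
- perfect 5th: G
- major 6th: A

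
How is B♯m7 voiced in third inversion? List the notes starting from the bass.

In root position, B♯m7 is B#–D#–F##–A#.
Third inversion puts the seventh (A#) in the bass.

A# B# D# F##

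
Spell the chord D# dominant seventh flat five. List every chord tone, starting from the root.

D#  F##  A  C#

D# dominant seventh flat five is a dominant seventh flat five built on D#.
D# — root
F## — major 3rd
A — diminished 5th
C# — minor 7th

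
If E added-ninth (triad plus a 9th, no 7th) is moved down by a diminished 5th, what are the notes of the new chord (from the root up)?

A diminished 5th down from E is A-sharp, so the new chord is A-sharp added-ninth.
- root: A-sharp
- major 3rd: C-double-sharp
- perfect 5th: E-sharp
- major 9th: B-sharp

A-sharp, C-double-sharp, E-sharp, B-sharp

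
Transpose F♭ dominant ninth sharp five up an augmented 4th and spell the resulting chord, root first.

An augmented 4th up from F-flat is B-flat, so the new chord is B-flat dominant ninth sharp five.
- root: B-flat
- major 3rd: D
- augmented 5th: F-sharp
- minor 7th: A-flat
- major 9th: C

B-flat  D  F-sharp  A-flat  C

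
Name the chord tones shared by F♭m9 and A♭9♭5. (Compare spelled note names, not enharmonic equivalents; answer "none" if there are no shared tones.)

F♭m9: Fb Abb Cb Ebb Gb
A♭9♭5: Ab C Ebb Gb Bb
Common to both → Ebb, Gb.

Ebb, Gb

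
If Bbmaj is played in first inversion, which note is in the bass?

Bbmaj in root position is Bb–D–F.
First inversion places the third in the bass, which is D.

D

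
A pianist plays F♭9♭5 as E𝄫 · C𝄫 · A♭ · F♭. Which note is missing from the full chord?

G♭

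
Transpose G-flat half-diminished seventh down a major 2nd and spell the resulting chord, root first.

Fb, Abb, Cbb, Ebb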